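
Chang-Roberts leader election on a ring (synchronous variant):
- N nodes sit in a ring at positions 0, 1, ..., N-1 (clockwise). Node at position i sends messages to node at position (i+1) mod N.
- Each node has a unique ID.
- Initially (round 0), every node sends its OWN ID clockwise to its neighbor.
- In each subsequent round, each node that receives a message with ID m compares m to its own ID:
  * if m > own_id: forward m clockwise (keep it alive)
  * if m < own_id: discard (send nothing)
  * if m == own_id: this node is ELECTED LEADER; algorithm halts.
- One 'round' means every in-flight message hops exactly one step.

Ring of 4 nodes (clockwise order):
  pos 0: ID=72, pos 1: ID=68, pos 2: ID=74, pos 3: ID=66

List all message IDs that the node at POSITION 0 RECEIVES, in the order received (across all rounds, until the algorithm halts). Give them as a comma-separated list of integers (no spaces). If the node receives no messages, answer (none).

Round 1: pos1(id68) recv 72: fwd; pos2(id74) recv 68: drop; pos3(id66) recv 74: fwd; pos0(id72) recv 66: drop
Round 2: pos2(id74) recv 72: drop; pos0(id72) recv 74: fwd
Round 3: pos1(id68) recv 74: fwd
Round 4: pos2(id74) recv 74: ELECTED

Answer: 66,74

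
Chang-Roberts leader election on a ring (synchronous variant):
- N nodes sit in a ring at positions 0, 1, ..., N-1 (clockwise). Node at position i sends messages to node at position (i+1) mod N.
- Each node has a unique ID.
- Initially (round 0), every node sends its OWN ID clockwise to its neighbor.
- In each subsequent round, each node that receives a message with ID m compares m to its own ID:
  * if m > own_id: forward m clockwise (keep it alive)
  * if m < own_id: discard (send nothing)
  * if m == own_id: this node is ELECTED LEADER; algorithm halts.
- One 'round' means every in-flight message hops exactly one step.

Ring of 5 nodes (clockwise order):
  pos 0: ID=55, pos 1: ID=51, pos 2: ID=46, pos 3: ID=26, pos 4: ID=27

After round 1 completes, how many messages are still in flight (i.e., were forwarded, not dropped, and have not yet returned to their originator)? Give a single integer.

Answer: 3

Derivation:
Round 1: pos1(id51) recv 55: fwd; pos2(id46) recv 51: fwd; pos3(id26) recv 46: fwd; pos4(id27) recv 26: drop; pos0(id55) recv 27: drop
After round 1: 3 messages still in flight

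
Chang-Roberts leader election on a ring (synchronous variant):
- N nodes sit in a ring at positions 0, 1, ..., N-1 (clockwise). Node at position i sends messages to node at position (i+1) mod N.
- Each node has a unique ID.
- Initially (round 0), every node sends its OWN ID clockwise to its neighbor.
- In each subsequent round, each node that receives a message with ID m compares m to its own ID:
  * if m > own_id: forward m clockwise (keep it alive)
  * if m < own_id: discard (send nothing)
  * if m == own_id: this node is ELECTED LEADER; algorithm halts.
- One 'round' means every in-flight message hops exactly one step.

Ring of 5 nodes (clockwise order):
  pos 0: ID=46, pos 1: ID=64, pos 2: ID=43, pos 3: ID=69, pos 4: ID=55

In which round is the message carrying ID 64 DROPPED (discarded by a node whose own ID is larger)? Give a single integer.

Answer: 2

Derivation:
Round 1: pos1(id64) recv 46: drop; pos2(id43) recv 64: fwd; pos3(id69) recv 43: drop; pos4(id55) recv 69: fwd; pos0(id46) recv 55: fwd
Round 2: pos3(id69) recv 64: drop; pos0(id46) recv 69: fwd; pos1(id64) recv 55: drop
Round 3: pos1(id64) recv 69: fwd
Round 4: pos2(id43) recv 69: fwd
Round 5: pos3(id69) recv 69: ELECTED
Message ID 64 originates at pos 1; dropped at pos 3 in round 2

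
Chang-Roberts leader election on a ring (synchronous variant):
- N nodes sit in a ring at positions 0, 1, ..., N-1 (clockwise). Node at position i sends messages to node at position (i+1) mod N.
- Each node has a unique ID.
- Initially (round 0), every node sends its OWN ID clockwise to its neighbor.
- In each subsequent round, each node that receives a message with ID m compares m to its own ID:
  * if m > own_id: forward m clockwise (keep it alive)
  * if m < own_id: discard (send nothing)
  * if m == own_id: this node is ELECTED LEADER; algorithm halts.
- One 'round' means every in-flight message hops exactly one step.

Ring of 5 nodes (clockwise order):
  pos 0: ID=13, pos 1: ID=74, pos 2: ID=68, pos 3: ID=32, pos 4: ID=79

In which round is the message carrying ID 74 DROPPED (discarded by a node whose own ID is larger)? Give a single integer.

Round 1: pos1(id74) recv 13: drop; pos2(id68) recv 74: fwd; pos3(id32) recv 68: fwd; pos4(id79) recv 32: drop; pos0(id13) recv 79: fwd
Round 2: pos3(id32) recv 74: fwd; pos4(id79) recv 68: drop; pos1(id74) recv 79: fwd
Round 3: pos4(id79) recv 74: drop; pos2(id68) recv 79: fwd
Round 4: pos3(id32) recv 79: fwd
Round 5: pos4(id79) recv 79: ELECTED
Message ID 74 originates at pos 1; dropped at pos 4 in round 3

Answer: 3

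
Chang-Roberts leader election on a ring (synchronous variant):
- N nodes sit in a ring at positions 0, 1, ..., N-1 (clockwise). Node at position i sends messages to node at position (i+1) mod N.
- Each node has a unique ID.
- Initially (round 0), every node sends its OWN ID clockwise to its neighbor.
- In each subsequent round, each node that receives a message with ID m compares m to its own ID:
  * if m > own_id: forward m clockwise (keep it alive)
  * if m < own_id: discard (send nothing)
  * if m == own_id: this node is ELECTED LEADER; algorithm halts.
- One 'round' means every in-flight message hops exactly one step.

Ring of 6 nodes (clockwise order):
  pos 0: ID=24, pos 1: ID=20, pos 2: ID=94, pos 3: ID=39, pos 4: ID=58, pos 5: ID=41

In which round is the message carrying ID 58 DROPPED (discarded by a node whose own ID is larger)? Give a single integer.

Answer: 4

Derivation:
Round 1: pos1(id20) recv 24: fwd; pos2(id94) recv 20: drop; pos3(id39) recv 94: fwd; pos4(id58) recv 39: drop; pos5(id41) recv 58: fwd; pos0(id24) recv 41: fwd
Round 2: pos2(id94) recv 24: drop; pos4(id58) recv 94: fwd; pos0(id24) recv 58: fwd; pos1(id20) recv 41: fwd
Round 3: pos5(id41) recv 94: fwd; pos1(id20) recv 58: fwd; pos2(id94) recv 41: drop
Round 4: pos0(id24) recv 94: fwd; pos2(id94) recv 58: drop
Round 5: pos1(id20) recv 94: fwd
Round 6: pos2(id94) recv 94: ELECTED
Message ID 58 originates at pos 4; dropped at pos 2 in round 4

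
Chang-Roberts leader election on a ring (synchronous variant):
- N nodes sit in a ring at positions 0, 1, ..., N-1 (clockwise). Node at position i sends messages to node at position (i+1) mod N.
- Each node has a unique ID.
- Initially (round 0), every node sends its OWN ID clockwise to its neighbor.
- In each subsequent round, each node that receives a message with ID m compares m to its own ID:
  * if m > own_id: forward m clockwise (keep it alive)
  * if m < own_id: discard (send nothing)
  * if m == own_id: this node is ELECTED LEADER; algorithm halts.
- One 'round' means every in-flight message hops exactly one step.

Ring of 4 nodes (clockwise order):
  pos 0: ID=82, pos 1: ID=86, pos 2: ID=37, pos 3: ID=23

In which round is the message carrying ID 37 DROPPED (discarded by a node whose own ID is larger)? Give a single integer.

Answer: 2

Derivation:
Round 1: pos1(id86) recv 82: drop; pos2(id37) recv 86: fwd; pos3(id23) recv 37: fwd; pos0(id82) recv 23: drop
Round 2: pos3(id23) recv 86: fwd; pos0(id82) recv 37: drop
Round 3: pos0(id82) recv 86: fwd
Round 4: pos1(id86) recv 86: ELECTED
Message ID 37 originates at pos 2; dropped at pos 0 in round 2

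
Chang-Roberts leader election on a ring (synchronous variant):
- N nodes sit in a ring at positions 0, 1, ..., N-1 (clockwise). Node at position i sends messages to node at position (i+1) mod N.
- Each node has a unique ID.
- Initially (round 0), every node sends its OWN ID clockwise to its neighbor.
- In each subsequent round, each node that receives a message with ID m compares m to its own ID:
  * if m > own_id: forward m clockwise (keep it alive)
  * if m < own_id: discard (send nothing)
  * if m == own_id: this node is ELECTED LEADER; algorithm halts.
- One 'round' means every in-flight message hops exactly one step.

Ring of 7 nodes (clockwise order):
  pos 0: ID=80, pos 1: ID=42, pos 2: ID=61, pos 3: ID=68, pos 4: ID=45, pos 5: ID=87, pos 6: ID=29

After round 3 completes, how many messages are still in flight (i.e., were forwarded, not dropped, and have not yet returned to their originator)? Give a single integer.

Answer: 2

Derivation:
Round 1: pos1(id42) recv 80: fwd; pos2(id61) recv 42: drop; pos3(id68) recv 61: drop; pos4(id45) recv 68: fwd; pos5(id87) recv 45: drop; pos6(id29) recv 87: fwd; pos0(id80) recv 29: drop
Round 2: pos2(id61) recv 80: fwd; pos5(id87) recv 68: drop; pos0(id80) recv 87: fwd
Round 3: pos3(id68) recv 80: fwd; pos1(id42) recv 87: fwd
After round 3: 2 messages still in flight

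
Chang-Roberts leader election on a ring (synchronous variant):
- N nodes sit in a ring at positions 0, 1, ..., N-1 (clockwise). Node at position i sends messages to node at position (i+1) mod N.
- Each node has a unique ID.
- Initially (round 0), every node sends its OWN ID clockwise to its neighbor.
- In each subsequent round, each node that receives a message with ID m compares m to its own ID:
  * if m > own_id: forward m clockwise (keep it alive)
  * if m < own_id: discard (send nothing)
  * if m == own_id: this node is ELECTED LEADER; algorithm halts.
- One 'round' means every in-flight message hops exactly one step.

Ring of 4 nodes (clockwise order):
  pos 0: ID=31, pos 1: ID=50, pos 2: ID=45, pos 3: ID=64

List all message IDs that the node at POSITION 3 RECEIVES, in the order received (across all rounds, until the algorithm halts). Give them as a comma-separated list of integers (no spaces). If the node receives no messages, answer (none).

Round 1: pos1(id50) recv 31: drop; pos2(id45) recv 50: fwd; pos3(id64) recv 45: drop; pos0(id31) recv 64: fwd
Round 2: pos3(id64) recv 50: drop; pos1(id50) recv 64: fwd
Round 3: pos2(id45) recv 64: fwd
Round 4: pos3(id64) recv 64: ELECTED

Answer: 45,50,64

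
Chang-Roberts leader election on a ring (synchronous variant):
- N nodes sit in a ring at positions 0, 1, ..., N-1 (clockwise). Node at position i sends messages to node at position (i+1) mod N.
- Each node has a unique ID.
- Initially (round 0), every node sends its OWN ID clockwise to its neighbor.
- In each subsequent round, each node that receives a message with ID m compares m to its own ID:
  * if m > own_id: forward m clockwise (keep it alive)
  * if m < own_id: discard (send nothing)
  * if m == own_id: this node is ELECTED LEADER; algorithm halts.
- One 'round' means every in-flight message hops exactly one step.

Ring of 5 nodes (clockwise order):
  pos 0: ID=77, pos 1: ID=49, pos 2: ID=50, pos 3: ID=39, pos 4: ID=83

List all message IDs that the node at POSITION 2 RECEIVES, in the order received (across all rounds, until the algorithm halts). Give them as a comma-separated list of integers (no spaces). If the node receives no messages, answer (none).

Answer: 49,77,83

Derivation:
Round 1: pos1(id49) recv 77: fwd; pos2(id50) recv 49: drop; pos3(id39) recv 50: fwd; pos4(id83) recv 39: drop; pos0(id77) recv 83: fwd
Round 2: pos2(id50) recv 77: fwd; pos4(id83) recv 50: drop; pos1(id49) recv 83: fwd
Round 3: pos3(id39) recv 77: fwd; pos2(id50) recv 83: fwd
Round 4: pos4(id83) recv 77: drop; pos3(id39) recv 83: fwd
Round 5: pos4(id83) recv 83: ELECTED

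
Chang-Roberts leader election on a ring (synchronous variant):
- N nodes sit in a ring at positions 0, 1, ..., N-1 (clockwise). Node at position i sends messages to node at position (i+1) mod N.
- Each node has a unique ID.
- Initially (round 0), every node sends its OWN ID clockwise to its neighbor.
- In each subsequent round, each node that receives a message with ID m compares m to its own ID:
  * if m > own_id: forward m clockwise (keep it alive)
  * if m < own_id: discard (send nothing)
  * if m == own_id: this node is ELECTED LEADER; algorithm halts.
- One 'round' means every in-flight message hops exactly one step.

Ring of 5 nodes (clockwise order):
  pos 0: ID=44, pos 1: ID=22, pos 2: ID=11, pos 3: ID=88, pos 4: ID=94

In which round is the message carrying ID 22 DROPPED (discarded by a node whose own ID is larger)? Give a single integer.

Answer: 2

Derivation:
Round 1: pos1(id22) recv 44: fwd; pos2(id11) recv 22: fwd; pos3(id88) recv 11: drop; pos4(id94) recv 88: drop; pos0(id44) recv 94: fwd
Round 2: pos2(id11) recv 44: fwd; pos3(id88) recv 22: drop; pos1(id22) recv 94: fwd
Round 3: pos3(id88) recv 44: drop; pos2(id11) recv 94: fwd
Round 4: pos3(id88) recv 94: fwd
Round 5: pos4(id94) recv 94: ELECTED
Message ID 22 originates at pos 1; dropped at pos 3 in round 2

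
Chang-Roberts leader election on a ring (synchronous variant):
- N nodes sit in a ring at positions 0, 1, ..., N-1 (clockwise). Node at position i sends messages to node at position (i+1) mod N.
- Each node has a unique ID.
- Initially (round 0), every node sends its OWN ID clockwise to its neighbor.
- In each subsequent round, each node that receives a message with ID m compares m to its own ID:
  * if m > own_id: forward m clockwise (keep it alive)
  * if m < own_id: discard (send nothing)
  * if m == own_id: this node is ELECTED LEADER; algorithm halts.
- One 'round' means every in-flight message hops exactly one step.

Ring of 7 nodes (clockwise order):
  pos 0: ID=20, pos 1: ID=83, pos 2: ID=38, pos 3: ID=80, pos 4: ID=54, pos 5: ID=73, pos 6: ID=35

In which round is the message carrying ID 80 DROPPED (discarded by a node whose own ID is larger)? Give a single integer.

Round 1: pos1(id83) recv 20: drop; pos2(id38) recv 83: fwd; pos3(id80) recv 38: drop; pos4(id54) recv 80: fwd; pos5(id73) recv 54: drop; pos6(id35) recv 73: fwd; pos0(id20) recv 35: fwd
Round 2: pos3(id80) recv 83: fwd; pos5(id73) recv 80: fwd; pos0(id20) recv 73: fwd; pos1(id83) recv 35: drop
Round 3: pos4(id54) recv 83: fwd; pos6(id35) recv 80: fwd; pos1(id83) recv 73: drop
Round 4: pos5(id73) recv 83: fwd; pos0(id20) recv 80: fwd
Round 5: pos6(id35) recv 83: fwd; pos1(id83) recv 80: drop
Round 6: pos0(id20) recv 83: fwd
Round 7: pos1(id83) recv 83: ELECTED
Message ID 80 originates at pos 3; dropped at pos 1 in round 5

Answer: 5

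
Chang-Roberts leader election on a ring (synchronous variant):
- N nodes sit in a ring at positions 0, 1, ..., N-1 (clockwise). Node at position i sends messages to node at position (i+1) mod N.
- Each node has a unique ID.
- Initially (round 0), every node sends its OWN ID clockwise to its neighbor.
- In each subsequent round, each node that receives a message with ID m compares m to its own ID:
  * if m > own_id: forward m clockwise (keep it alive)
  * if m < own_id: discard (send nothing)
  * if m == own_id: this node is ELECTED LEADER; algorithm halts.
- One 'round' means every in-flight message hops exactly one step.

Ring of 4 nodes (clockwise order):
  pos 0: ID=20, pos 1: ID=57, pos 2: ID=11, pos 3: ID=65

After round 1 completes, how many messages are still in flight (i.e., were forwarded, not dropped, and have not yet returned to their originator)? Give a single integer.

Round 1: pos1(id57) recv 20: drop; pos2(id11) recv 57: fwd; pos3(id65) recv 11: drop; pos0(id20) recv 65: fwd
After round 1: 2 messages still in flight

Answer: 2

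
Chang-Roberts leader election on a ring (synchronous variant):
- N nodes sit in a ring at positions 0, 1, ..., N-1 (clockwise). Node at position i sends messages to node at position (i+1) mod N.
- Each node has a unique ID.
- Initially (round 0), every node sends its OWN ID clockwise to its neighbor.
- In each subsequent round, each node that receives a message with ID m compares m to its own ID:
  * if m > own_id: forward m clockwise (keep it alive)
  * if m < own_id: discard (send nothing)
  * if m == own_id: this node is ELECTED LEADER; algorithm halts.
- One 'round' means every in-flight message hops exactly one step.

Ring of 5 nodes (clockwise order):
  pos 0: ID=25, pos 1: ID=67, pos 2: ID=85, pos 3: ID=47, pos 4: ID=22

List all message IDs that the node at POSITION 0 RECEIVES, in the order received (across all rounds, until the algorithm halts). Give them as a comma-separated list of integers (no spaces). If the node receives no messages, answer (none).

Round 1: pos1(id67) recv 25: drop; pos2(id85) recv 67: drop; pos3(id47) recv 85: fwd; pos4(id22) recv 47: fwd; pos0(id25) recv 22: drop
Round 2: pos4(id22) recv 85: fwd; pos0(id25) recv 47: fwd
Round 3: pos0(id25) recv 85: fwd; pos1(id67) recv 47: drop
Round 4: pos1(id67) recv 85: fwd
Round 5: pos2(id85) recv 85: ELECTED

Answer: 22,47,85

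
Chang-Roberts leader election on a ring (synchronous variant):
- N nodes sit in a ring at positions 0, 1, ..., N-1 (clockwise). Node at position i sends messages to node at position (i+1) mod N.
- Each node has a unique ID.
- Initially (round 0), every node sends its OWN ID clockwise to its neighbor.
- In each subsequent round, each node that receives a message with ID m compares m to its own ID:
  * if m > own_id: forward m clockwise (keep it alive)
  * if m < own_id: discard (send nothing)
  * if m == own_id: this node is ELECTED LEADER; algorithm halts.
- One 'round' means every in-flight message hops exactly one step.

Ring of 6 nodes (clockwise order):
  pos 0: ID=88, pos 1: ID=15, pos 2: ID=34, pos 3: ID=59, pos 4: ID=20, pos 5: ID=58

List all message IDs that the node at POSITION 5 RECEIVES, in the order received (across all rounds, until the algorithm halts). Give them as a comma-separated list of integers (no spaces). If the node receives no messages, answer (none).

Round 1: pos1(id15) recv 88: fwd; pos2(id34) recv 15: drop; pos3(id59) recv 34: drop; pos4(id20) recv 59: fwd; pos5(id58) recv 20: drop; pos0(id88) recv 58: drop
Round 2: pos2(id34) recv 88: fwd; pos5(id58) recv 59: fwd
Round 3: pos3(id59) recv 88: fwd; pos0(id88) recv 59: drop
Round 4: pos4(id20) recv 88: fwd
Round 5: pos5(id58) recv 88: fwd
Round 6: pos0(id88) recv 88: ELECTED

Answer: 20,59,88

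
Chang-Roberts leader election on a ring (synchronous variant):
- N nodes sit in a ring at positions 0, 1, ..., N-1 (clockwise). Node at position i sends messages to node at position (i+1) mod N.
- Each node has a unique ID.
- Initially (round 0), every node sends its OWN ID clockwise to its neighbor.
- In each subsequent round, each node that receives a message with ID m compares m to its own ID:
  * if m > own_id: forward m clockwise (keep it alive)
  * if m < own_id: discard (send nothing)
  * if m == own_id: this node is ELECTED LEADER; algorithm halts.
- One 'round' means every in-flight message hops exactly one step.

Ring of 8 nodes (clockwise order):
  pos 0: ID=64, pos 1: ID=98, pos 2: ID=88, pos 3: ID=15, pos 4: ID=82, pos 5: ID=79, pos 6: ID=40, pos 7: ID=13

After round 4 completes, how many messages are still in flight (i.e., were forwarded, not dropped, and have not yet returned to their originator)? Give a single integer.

Answer: 3

Derivation:
Round 1: pos1(id98) recv 64: drop; pos2(id88) recv 98: fwd; pos3(id15) recv 88: fwd; pos4(id82) recv 15: drop; pos5(id79) recv 82: fwd; pos6(id40) recv 79: fwd; pos7(id13) recv 40: fwd; pos0(id64) recv 13: drop
Round 2: pos3(id15) recv 98: fwd; pos4(id82) recv 88: fwd; pos6(id40) recv 82: fwd; pos7(id13) recv 79: fwd; pos0(id64) recv 40: drop
Round 3: pos4(id82) recv 98: fwd; pos5(id79) recv 88: fwd; pos7(id13) recv 82: fwd; pos0(id64) recv 79: fwd
Round 4: pos5(id79) recv 98: fwd; pos6(id40) recv 88: fwd; pos0(id64) recv 82: fwd; pos1(id98) recv 79: drop
After round 4: 3 messages still in flight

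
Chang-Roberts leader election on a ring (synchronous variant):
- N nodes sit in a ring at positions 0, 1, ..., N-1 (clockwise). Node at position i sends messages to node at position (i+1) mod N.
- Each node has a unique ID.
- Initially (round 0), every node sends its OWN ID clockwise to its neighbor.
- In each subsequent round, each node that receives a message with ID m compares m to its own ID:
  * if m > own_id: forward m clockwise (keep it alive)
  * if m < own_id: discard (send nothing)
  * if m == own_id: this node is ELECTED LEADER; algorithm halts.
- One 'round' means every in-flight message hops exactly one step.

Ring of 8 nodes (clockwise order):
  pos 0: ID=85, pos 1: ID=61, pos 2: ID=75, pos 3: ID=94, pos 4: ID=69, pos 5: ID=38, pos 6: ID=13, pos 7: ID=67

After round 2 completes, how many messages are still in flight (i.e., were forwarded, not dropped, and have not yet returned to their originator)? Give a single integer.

Answer: 3

Derivation:
Round 1: pos1(id61) recv 85: fwd; pos2(id75) recv 61: drop; pos3(id94) recv 75: drop; pos4(id69) recv 94: fwd; pos5(id38) recv 69: fwd; pos6(id13) recv 38: fwd; pos7(id67) recv 13: drop; pos0(id85) recv 67: drop
Round 2: pos2(id75) recv 85: fwd; pos5(id38) recv 94: fwd; pos6(id13) recv 69: fwd; pos7(id67) recv 38: drop
After round 2: 3 messages still in flight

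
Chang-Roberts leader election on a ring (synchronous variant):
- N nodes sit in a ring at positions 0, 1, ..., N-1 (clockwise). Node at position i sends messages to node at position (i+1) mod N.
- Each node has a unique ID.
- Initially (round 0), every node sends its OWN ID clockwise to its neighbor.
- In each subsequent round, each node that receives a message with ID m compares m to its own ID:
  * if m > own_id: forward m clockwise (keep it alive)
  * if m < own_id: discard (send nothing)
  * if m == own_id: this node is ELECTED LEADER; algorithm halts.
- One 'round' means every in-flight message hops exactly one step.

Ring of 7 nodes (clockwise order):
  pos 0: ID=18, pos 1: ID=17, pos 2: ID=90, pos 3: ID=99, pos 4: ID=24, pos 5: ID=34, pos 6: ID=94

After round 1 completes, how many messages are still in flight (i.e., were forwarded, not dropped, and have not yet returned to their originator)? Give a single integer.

Round 1: pos1(id17) recv 18: fwd; pos2(id90) recv 17: drop; pos3(id99) recv 90: drop; pos4(id24) recv 99: fwd; pos5(id34) recv 24: drop; pos6(id94) recv 34: drop; pos0(id18) recv 94: fwd
After round 1: 3 messages still in flight

Answer: 3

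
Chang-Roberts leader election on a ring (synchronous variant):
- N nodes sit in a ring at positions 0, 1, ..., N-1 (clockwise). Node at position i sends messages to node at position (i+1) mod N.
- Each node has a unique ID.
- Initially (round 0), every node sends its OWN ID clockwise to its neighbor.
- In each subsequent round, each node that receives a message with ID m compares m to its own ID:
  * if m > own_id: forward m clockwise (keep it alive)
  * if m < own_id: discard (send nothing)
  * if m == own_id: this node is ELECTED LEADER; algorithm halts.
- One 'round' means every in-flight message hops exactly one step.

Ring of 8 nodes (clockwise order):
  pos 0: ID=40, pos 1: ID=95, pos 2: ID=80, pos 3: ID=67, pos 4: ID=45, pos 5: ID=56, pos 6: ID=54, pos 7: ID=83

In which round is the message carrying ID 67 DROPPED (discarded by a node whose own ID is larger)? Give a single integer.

Round 1: pos1(id95) recv 40: drop; pos2(id80) recv 95: fwd; pos3(id67) recv 80: fwd; pos4(id45) recv 67: fwd; pos5(id56) recv 45: drop; pos6(id54) recv 56: fwd; pos7(id83) recv 54: drop; pos0(id40) recv 83: fwd
Round 2: pos3(id67) recv 95: fwd; pos4(id45) recv 80: fwd; pos5(id56) recv 67: fwd; pos7(id83) recv 56: drop; pos1(id95) recv 83: drop
Round 3: pos4(id45) recv 95: fwd; pos5(id56) recv 80: fwd; pos6(id54) recv 67: fwd
Round 4: pos5(id56) recv 95: fwd; pos6(id54) recv 80: fwd; pos7(id83) recv 67: drop
Round 5: pos6(id54) recv 95: fwd; pos7(id83) recv 80: drop
Round 6: pos7(id83) recv 95: fwd
Round 7: pos0(id40) recv 95: fwd
Round 8: pos1(id95) recv 95: ELECTED
Message ID 67 originates at pos 3; dropped at pos 7 in round 4

Answer: 4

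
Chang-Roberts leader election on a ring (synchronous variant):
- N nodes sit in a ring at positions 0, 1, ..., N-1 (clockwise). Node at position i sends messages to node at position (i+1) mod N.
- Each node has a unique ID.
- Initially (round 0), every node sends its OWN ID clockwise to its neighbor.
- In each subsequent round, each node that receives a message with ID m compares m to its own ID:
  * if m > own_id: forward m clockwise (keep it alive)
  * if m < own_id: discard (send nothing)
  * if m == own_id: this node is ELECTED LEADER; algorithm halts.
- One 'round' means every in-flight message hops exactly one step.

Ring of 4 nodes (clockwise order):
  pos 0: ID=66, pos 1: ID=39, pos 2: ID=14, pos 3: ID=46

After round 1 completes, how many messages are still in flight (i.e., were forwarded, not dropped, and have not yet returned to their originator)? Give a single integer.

Round 1: pos1(id39) recv 66: fwd; pos2(id14) recv 39: fwd; pos3(id46) recv 14: drop; pos0(id66) recv 46: drop
After round 1: 2 messages still in flight

Answer: 2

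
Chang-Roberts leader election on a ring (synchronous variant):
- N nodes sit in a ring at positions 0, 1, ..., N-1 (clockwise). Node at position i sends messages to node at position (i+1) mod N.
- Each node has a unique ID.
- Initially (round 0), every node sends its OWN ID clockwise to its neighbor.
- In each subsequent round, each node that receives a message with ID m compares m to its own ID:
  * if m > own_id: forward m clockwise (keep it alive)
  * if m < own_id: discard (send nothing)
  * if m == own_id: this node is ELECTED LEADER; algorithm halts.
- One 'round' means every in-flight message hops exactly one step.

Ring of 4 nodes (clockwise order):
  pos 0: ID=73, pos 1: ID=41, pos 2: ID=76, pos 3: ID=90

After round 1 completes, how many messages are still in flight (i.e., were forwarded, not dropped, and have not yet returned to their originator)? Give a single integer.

Round 1: pos1(id41) recv 73: fwd; pos2(id76) recv 41: drop; pos3(id90) recv 76: drop; pos0(id73) recv 90: fwd
After round 1: 2 messages still in flight

Answer: 2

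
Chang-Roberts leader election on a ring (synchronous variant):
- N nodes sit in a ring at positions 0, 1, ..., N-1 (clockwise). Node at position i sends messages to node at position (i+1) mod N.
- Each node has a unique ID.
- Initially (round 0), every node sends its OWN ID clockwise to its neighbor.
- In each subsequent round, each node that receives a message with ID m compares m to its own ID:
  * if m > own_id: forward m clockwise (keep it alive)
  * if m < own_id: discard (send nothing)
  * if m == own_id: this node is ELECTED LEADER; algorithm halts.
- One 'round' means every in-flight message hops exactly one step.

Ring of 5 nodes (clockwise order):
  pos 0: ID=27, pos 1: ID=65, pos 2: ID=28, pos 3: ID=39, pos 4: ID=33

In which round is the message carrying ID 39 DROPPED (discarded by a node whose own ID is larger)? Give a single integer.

Round 1: pos1(id65) recv 27: drop; pos2(id28) recv 65: fwd; pos3(id39) recv 28: drop; pos4(id33) recv 39: fwd; pos0(id27) recv 33: fwd
Round 2: pos3(id39) recv 65: fwd; pos0(id27) recv 39: fwd; pos1(id65) recv 33: drop
Round 3: pos4(id33) recv 65: fwd; pos1(id65) recv 39: drop
Round 4: pos0(id27) recv 65: fwd
Round 5: pos1(id65) recv 65: ELECTED
Message ID 39 originates at pos 3; dropped at pos 1 in round 3

Answer: 3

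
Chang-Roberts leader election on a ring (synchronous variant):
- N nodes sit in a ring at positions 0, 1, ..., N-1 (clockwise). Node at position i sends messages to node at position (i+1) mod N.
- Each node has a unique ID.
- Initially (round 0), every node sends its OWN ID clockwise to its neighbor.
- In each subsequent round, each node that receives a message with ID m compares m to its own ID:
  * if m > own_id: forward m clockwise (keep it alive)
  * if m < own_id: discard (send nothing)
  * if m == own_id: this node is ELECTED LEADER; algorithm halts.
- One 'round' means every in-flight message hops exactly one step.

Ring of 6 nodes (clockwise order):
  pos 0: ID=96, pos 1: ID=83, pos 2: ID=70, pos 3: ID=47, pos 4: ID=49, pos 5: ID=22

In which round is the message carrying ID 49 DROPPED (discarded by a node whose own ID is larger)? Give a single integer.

Round 1: pos1(id83) recv 96: fwd; pos2(id70) recv 83: fwd; pos3(id47) recv 70: fwd; pos4(id49) recv 47: drop; pos5(id22) recv 49: fwd; pos0(id96) recv 22: drop
Round 2: pos2(id70) recv 96: fwd; pos3(id47) recv 83: fwd; pos4(id49) recv 70: fwd; pos0(id96) recv 49: drop
Round 3: pos3(id47) recv 96: fwd; pos4(id49) recv 83: fwd; pos5(id22) recv 70: fwd
Round 4: pos4(id49) recv 96: fwd; pos5(id22) recv 83: fwd; pos0(id96) recv 70: drop
Round 5: pos5(id22) recv 96: fwd; pos0(id96) recv 83: drop
Round 6: pos0(id96) recv 96: ELECTED
Message ID 49 originates at pos 4; dropped at pos 0 in round 2

Answer: 2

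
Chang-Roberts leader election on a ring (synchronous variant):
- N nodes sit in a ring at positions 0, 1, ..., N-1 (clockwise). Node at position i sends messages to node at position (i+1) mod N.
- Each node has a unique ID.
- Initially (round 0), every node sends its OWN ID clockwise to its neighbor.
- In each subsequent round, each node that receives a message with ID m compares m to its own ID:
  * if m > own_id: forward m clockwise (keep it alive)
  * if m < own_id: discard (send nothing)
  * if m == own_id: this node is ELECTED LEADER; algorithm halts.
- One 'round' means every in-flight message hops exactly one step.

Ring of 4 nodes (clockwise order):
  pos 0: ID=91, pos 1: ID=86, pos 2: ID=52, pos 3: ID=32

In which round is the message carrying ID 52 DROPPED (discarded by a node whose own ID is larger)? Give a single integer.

Round 1: pos1(id86) recv 91: fwd; pos2(id52) recv 86: fwd; pos3(id32) recv 52: fwd; pos0(id91) recv 32: drop
Round 2: pos2(id52) recv 91: fwd; pos3(id32) recv 86: fwd; pos0(id91) recv 52: drop
Round 3: pos3(id32) recv 91: fwd; pos0(id91) recv 86: drop
Round 4: pos0(id91) recv 91: ELECTED
Message ID 52 originates at pos 2; dropped at pos 0 in round 2

Answer: 2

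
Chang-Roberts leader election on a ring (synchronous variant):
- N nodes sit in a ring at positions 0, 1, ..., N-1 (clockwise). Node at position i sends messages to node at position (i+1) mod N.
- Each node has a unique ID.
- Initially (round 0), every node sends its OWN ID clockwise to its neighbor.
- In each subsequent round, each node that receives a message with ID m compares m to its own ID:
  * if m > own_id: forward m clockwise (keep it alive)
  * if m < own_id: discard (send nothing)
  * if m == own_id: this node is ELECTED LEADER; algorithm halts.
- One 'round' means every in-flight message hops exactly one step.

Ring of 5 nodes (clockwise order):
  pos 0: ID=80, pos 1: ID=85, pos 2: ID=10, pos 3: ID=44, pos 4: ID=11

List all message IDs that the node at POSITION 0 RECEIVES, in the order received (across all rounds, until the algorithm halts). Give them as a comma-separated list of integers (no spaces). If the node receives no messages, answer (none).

Answer: 11,44,85

Derivation:
Round 1: pos1(id85) recv 80: drop; pos2(id10) recv 85: fwd; pos3(id44) recv 10: drop; pos4(id11) recv 44: fwd; pos0(id80) recv 11: drop
Round 2: pos3(id44) recv 85: fwd; pos0(id80) recv 44: drop
Round 3: pos4(id11) recv 85: fwd
Round 4: pos0(id80) recv 85: fwd
Round 5: pos1(id85) recv 85: ELECTED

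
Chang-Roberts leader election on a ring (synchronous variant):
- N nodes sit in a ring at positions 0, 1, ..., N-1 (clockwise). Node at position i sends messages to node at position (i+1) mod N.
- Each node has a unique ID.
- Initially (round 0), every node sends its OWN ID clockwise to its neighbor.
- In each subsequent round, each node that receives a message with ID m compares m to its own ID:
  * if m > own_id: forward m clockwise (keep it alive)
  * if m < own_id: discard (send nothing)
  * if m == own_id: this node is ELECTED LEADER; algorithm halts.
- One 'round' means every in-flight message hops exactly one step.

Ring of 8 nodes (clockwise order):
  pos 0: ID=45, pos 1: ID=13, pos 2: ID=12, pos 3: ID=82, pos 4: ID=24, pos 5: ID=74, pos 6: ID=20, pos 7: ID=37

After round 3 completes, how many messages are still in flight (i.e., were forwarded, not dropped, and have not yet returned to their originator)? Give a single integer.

Round 1: pos1(id13) recv 45: fwd; pos2(id12) recv 13: fwd; pos3(id82) recv 12: drop; pos4(id24) recv 82: fwd; pos5(id74) recv 24: drop; pos6(id20) recv 74: fwd; pos7(id37) recv 20: drop; pos0(id45) recv 37: drop
Round 2: pos2(id12) recv 45: fwd; pos3(id82) recv 13: drop; pos5(id74) recv 82: fwd; pos7(id37) recv 74: fwd
Round 3: pos3(id82) recv 45: drop; pos6(id20) recv 82: fwd; pos0(id45) recv 74: fwd
After round 3: 2 messages still in flight

Answer: 2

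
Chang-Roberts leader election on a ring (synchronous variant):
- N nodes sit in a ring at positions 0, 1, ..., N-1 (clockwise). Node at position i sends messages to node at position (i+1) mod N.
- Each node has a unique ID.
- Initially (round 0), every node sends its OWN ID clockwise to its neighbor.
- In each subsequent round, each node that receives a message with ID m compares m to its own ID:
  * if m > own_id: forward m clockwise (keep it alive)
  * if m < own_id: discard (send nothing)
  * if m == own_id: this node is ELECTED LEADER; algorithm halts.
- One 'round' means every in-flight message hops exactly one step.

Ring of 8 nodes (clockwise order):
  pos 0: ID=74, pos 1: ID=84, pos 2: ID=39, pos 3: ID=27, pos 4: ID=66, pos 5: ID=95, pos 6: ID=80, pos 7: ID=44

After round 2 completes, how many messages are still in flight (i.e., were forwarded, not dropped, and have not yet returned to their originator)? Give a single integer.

Answer: 3

Derivation:
Round 1: pos1(id84) recv 74: drop; pos2(id39) recv 84: fwd; pos3(id27) recv 39: fwd; pos4(id66) recv 27: drop; pos5(id95) recv 66: drop; pos6(id80) recv 95: fwd; pos7(id44) recv 80: fwd; pos0(id74) recv 44: drop
Round 2: pos3(id27) recv 84: fwd; pos4(id66) recv 39: drop; pos7(id44) recv 95: fwd; pos0(id74) recv 80: fwd
After round 2: 3 messages still in flight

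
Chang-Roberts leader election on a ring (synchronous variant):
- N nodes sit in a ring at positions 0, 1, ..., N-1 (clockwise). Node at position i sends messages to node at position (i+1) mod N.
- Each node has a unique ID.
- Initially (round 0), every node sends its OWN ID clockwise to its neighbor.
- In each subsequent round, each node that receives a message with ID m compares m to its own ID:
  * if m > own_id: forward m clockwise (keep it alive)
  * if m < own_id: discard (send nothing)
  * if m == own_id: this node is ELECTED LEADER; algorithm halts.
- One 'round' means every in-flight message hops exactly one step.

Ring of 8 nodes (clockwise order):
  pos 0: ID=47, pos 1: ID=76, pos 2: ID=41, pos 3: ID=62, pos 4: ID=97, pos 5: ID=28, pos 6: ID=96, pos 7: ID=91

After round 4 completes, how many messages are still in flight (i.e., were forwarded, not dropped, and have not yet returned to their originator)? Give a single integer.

Round 1: pos1(id76) recv 47: drop; pos2(id41) recv 76: fwd; pos3(id62) recv 41: drop; pos4(id97) recv 62: drop; pos5(id28) recv 97: fwd; pos6(id96) recv 28: drop; pos7(id91) recv 96: fwd; pos0(id47) recv 91: fwd
Round 2: pos3(id62) recv 76: fwd; pos6(id96) recv 97: fwd; pos0(id47) recv 96: fwd; pos1(id76) recv 91: fwd
Round 3: pos4(id97) recv 76: drop; pos7(id91) recv 97: fwd; pos1(id76) recv 96: fwd; pos2(id41) recv 91: fwd
Round 4: pos0(id47) recv 97: fwd; pos2(id41) recv 96: fwd; pos3(id62) recv 91: fwd
After round 4: 3 messages still in flight

Answer: 3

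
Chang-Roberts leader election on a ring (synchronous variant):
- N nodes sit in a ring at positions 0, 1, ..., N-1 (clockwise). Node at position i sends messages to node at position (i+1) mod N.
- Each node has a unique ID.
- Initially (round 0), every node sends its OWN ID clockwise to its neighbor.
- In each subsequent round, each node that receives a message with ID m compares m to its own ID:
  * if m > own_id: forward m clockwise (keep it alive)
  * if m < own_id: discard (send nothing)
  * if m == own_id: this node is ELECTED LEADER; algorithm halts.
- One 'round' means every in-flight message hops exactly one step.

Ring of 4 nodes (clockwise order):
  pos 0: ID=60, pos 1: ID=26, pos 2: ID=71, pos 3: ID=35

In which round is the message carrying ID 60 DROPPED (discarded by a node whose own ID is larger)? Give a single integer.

Answer: 2

Derivation:
Round 1: pos1(id26) recv 60: fwd; pos2(id71) recv 26: drop; pos3(id35) recv 71: fwd; pos0(id60) recv 35: drop
Round 2: pos2(id71) recv 60: drop; pos0(id60) recv 71: fwd
Round 3: pos1(id26) recv 71: fwd
Round 4: pos2(id71) recv 71: ELECTED
Message ID 60 originates at pos 0; dropped at pos 2 in round 2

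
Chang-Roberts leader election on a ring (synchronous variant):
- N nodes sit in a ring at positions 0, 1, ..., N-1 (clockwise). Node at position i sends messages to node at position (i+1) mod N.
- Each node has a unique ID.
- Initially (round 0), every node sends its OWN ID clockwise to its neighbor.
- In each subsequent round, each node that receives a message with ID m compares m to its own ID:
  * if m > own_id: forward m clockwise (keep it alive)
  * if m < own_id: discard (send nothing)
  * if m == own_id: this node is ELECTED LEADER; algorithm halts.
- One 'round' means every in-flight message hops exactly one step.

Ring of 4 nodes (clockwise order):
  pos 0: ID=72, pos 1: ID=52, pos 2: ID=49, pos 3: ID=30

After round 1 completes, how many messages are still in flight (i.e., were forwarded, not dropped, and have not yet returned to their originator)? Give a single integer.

Round 1: pos1(id52) recv 72: fwd; pos2(id49) recv 52: fwd; pos3(id30) recv 49: fwd; pos0(id72) recv 30: drop
After round 1: 3 messages still in flight

Answer: 3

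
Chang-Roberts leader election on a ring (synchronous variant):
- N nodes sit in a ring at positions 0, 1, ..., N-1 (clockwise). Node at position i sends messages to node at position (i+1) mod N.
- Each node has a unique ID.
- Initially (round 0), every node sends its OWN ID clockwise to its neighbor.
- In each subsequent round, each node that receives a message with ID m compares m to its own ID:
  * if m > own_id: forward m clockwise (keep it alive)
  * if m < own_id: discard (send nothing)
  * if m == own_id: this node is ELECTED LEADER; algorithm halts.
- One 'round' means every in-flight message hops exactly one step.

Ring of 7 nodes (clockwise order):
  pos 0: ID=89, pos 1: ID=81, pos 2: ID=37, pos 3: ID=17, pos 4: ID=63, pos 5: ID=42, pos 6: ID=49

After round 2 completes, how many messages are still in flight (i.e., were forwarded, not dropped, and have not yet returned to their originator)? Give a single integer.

Answer: 3

Derivation:
Round 1: pos1(id81) recv 89: fwd; pos2(id37) recv 81: fwd; pos3(id17) recv 37: fwd; pos4(id63) recv 17: drop; pos5(id42) recv 63: fwd; pos6(id49) recv 42: drop; pos0(id89) recv 49: drop
Round 2: pos2(id37) recv 89: fwd; pos3(id17) recv 81: fwd; pos4(id63) recv 37: drop; pos6(id49) recv 63: fwd
After round 2: 3 messages still in flight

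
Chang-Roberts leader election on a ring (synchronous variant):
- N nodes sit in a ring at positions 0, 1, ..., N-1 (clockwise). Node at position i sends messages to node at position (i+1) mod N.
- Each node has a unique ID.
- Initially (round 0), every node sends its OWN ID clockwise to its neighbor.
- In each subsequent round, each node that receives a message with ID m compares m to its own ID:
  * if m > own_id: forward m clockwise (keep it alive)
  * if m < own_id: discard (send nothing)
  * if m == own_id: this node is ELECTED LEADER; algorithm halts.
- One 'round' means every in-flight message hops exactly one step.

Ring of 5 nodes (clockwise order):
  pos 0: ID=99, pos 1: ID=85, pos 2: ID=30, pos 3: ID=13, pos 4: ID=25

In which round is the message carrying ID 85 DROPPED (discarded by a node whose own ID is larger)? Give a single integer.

Answer: 4

Derivation:
Round 1: pos1(id85) recv 99: fwd; pos2(id30) recv 85: fwd; pos3(id13) recv 30: fwd; pos4(id25) recv 13: drop; pos0(id99) recv 25: drop
Round 2: pos2(id30) recv 99: fwd; pos3(id13) recv 85: fwd; pos4(id25) recv 30: fwd
Round 3: pos3(id13) recv 99: fwd; pos4(id25) recv 85: fwd; pos0(id99) recv 30: drop
Round 4: pos4(id25) recv 99: fwd; pos0(id99) recv 85: drop
Round 5: pos0(id99) recv 99: ELECTED
Message ID 85 originates at pos 1; dropped at pos 0 in round 4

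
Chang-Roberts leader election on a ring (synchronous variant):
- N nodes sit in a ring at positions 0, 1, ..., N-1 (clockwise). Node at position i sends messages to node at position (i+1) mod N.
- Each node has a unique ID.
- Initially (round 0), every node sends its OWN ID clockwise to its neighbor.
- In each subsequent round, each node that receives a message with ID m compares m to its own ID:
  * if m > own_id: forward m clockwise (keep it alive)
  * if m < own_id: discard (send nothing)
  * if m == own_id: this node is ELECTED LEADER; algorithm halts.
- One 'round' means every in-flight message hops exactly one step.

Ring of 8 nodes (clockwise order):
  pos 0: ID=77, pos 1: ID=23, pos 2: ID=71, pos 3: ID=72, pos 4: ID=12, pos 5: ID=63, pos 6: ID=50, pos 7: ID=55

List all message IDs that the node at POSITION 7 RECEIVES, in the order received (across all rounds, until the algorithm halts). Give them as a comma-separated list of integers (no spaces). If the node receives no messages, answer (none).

Answer: 50,63,72,77

Derivation:
Round 1: pos1(id23) recv 77: fwd; pos2(id71) recv 23: drop; pos3(id72) recv 71: drop; pos4(id12) recv 72: fwd; pos5(id63) recv 12: drop; pos6(id50) recv 63: fwd; pos7(id55) recv 50: drop; pos0(id77) recv 55: drop
Round 2: pos2(id71) recv 77: fwd; pos5(id63) recv 72: fwd; pos7(id55) recv 63: fwd
Round 3: pos3(id72) recv 77: fwd; pos6(id50) recv 72: fwd; pos0(id77) recv 63: drop
Round 4: pos4(id12) recv 77: fwd; pos7(id55) recv 72: fwd
Round 5: pos5(id63) recv 77: fwd; pos0(id77) recv 72: drop
Round 6: pos6(id50) recv 77: fwd
Round 7: pos7(id55) recv 77: fwd
Round 8: pos0(id77) recv 77: ELECTED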